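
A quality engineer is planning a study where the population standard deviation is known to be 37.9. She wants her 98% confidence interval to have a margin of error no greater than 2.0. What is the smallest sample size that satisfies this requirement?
n ≥ 1943

For margin E ≤ 2.0:
n ≥ (z* · σ / E)²
n ≥ (2.326 · 37.9 / 2.0)²
n ≥ 1942.84

Minimum n = 1943 (rounding up)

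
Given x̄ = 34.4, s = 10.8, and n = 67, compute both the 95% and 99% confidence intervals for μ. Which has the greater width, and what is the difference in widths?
99% CI is wider by 1.73

df = 66
95% CI: t* = 1.997, (31.77, 37.03), width = 2 · t* · s/√n = 5.27
99% CI: t* = 2.652, (30.90, 37.90), width = 2 · t* · s/√n = 7.00

The 99% CI is wider by 7.00 - 5.27 = 1.73.
Higher confidence requires a wider interval.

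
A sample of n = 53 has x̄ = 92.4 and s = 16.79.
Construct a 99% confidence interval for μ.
(86.23, 98.57)

t-interval (σ unknown):
df = n - 1 = 52
t* = 2.674 for 99% confidence

Margin of error = t* · s/√n = 2.674 · 16.79/√53 = 6.17

CI: (86.23, 98.57)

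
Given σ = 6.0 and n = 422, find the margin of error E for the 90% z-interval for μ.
Margin of error = 0.48

Margin of error = z* · σ/√n
= 1.645 · 6.0/√422
= 1.645 · 6.0/20.5426
= 0.48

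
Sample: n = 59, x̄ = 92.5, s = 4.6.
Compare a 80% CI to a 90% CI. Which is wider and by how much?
90% CI is wider by 0.45

df = 58
80% CI: t* = 1.296, (91.72, 93.28), width = 2 · t* · s/√n = 1.55
90% CI: t* = 1.672, (91.50, 93.50), width = 2 · t* · s/√n = 2.00

The 90% CI is wider by 2.00 - 1.55 = 0.45.
Higher confidence requires a wider interval.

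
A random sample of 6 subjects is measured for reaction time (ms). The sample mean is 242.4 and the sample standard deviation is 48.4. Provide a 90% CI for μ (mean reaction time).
(202.59, 282.21)

t-interval (σ unknown):
df = n - 1 = 5
t* = 2.015 for 90% confidence

Margin of error = t* · s/√n = 2.015 · 48.4/√6 = 39.81

CI: (202.59, 282.21)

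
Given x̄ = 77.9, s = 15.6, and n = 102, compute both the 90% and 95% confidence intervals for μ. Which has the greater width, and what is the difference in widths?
95% CI is wider by 1.00

df = 101
90% CI: t* = 1.660, (75.34, 80.46), width = 2 · t* · s/√n = 5.13
95% CI: t* = 1.984, (74.84, 80.96), width = 2 · t* · s/√n = 6.13

The 95% CI is wider by 6.13 - 5.13 = 1.00.
Higher confidence requires a wider interval.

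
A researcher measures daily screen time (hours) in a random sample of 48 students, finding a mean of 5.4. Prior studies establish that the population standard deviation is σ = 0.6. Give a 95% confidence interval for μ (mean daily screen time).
(5.23, 5.57)

z-interval (σ known):
z* = 1.960 for 95% confidence

Margin of error = z* · σ/√n = 1.960 · 0.6/√48 = 0.17

CI: (5.4 - 0.17, 5.4 + 0.17) = (5.23, 5.57)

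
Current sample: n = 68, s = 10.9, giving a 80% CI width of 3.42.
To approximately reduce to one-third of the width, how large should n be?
n ≈ 612

CI width ∝ 1/√n
To reduce width by factor 3, need √n to grow by 3 → need 3² = 9 times as many samples.

Current: n = 68, width = 3.42
New: n = 612, width ≈ 1.13

Width reduced by factor of 3.42/1.13 = 3.03.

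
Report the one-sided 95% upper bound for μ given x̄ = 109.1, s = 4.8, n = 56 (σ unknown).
μ ≤ 110.17

Upper bound (one-sided):
t* = 1.673 (one-sided for 95%)
Upper bound = x̄ + t* · s/√n = 109.1 + 1.673 · 4.8/√56 = 110.17

We are 95% confident that μ ≤ 110.17.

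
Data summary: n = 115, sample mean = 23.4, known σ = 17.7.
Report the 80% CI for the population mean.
(21.28, 25.52)

z-interval (σ known):
z* = 1.282 for 80% confidence

Margin of error = z* · σ/√n = 1.282 · 17.7/√115 = 2.12

CI: (23.4 - 2.12, 23.4 + 2.12) = (21.28, 25.52)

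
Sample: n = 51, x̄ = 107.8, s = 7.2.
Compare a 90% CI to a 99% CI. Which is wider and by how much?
99% CI is wider by 2.02

df = 50
90% CI: t* = 1.676, (106.11, 109.49), width = 2 · t* · s/√n = 3.38
99% CI: t* = 2.678, (105.10, 110.50), width = 2 · t* · s/√n = 5.40

The 99% CI is wider by 5.40 - 3.38 = 2.02.
Higher confidence requires a wider interval.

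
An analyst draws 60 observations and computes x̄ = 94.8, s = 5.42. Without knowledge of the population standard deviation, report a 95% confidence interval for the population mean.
(93.40, 96.20)

t-interval (σ unknown):
df = n - 1 = 59
t* = 2.001 for 95% confidence

Margin of error = t* · s/√n = 2.001 · 5.42/√60 = 1.40

CI: (93.40, 96.20)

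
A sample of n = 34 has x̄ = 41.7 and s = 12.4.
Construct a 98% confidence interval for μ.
(36.50, 46.90)

t-interval (σ unknown):
df = n - 1 = 33
t* = 2.445 for 98% confidence

Margin of error = t* · s/√n = 2.445 · 12.4/√34 = 5.20

CI: (36.50, 46.90)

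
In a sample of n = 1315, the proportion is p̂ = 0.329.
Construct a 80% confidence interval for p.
(0.312, 0.346)

Proportion CI:
SE = √(p̂(1-p̂)/n) = √(0.329 · 0.671 / 1315) = 0.01296

z* = 1.282
Margin = z* · SE = 1.282 · 0.01296 = 0.0166

CI: 0.329 ± 0.0166 = (0.312, 0.346)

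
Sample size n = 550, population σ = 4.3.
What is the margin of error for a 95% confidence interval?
Margin of error = 0.36

Margin of error = z* · σ/√n
= 1.960 · 4.3/√550
= 1.960 · 4.3/23.4521
= 0.36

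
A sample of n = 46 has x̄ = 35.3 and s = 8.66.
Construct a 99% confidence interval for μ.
(31.87, 38.73)

t-interval (σ unknown):
df = n - 1 = 45
t* = 2.690 for 99% confidence

Margin of error = t* · s/√n = 2.690 · 8.66/√46 = 3.43

CI: (31.87, 38.73)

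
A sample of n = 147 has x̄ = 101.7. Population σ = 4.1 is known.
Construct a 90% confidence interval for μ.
(101.14, 102.26)

z-interval (σ known):
z* = 1.645 for 90% confidence

Margin of error = z* · σ/√n = 1.645 · 4.1/√147 = 0.56

CI: (101.7 - 0.56, 101.7 + 0.56) = (101.14, 102.26)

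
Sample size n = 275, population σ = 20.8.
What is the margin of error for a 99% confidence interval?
Margin of error = 3.23

Margin of error = z* · σ/√n
= 2.576 · 20.8/√275
= 2.576 · 20.8/16.5831
= 3.23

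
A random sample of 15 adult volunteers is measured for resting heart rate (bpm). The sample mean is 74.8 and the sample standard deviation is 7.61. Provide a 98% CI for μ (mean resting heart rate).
(69.64, 79.96)

t-interval (σ unknown):
df = n - 1 = 14
t* = 2.624 for 98% confidence

Margin of error = t* · s/√n = 2.624 · 7.61/√15 = 5.16

CI: (69.64, 79.96)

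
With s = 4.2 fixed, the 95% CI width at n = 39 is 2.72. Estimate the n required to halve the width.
n ≈ 156

CI width ∝ 1/√n
To reduce width by factor 2, need √n to grow by 2 → need 2² = 4 times as many samples.

Current: n = 39, width = 2.72
New: n = 156, width ≈ 1.33

Width reduced by factor of 2.72/1.33 = 2.05.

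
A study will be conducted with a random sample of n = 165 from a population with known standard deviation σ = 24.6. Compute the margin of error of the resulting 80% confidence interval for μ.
Margin of error = 2.46

Margin of error = z* · σ/√n
= 1.282 · 24.6/√165
= 1.282 · 24.6/12.8452
= 2.46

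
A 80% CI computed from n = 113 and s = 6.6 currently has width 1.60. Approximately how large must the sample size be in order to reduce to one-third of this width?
n ≈ 1017

CI width ∝ 1/√n
To reduce width by factor 3, need √n to grow by 3 → need 3² = 9 times as many samples.

Current: n = 113, width = 1.60
New: n = 1017, width ≈ 0.53

Width reduced by factor of 1.60/0.53 = 3.02.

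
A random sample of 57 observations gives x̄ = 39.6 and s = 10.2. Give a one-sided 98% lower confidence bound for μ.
μ ≥ 36.76

Lower bound (one-sided):
t* = 2.103 (one-sided for 98%)
Lower bound = x̄ - t* · s/√n = 39.6 - 2.103 · 10.2/√57 = 36.76

We are 98% confident that μ ≥ 36.76.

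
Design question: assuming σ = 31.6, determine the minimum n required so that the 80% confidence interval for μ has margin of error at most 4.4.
n ≥ 85

For margin E ≤ 4.4:
n ≥ (z* · σ / E)²
n ≥ (1.282 · 31.6 / 4.4)²
n ≥ 84.77

Minimum n = 85 (rounding up)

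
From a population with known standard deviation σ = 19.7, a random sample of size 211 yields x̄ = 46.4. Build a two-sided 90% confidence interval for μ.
(44.17, 48.63)

z-interval (σ known):
z* = 1.645 for 90% confidence

Margin of error = z* · σ/√n = 1.645 · 19.7/√211 = 2.23

CI: (46.4 - 2.23, 46.4 + 2.23) = (44.17, 48.63)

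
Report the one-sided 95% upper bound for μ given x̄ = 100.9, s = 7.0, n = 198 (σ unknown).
μ ≤ 101.72

Upper bound (one-sided):
t* = 1.653 (one-sided for 95%)
Upper bound = x̄ + t* · s/√n = 100.9 + 1.653 · 7.0/√198 = 101.72

We are 95% confident that μ ≤ 101.72.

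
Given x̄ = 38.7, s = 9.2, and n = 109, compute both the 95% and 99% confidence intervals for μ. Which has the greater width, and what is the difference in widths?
99% CI is wider by 1.13

df = 108
95% CI: t* = 1.982, (36.95, 40.45), width = 2 · t* · s/√n = 3.49
99% CI: t* = 2.622, (36.39, 41.01), width = 2 · t* · s/√n = 4.62

The 99% CI is wider by 4.62 - 3.49 = 1.13.
Higher confidence requires a wider interval.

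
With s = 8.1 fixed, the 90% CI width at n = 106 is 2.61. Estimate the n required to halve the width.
n ≈ 424

CI width ∝ 1/√n
To reduce width by factor 2, need √n to grow by 2 → need 2² = 4 times as many samples.

Current: n = 106, width = 2.61
New: n = 424, width ≈ 1.30

Width reduced by factor of 2.61/1.30 = 2.01.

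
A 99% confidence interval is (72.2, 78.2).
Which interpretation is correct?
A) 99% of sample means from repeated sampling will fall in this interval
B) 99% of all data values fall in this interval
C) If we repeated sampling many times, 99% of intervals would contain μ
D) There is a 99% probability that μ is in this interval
C

A) Wrong — coverage applies to intervals containing μ, not to future x̄ values.
B) Wrong — a CI is about the parameter μ, not individual data values.
C) Correct — this is the frequentist long-run coverage interpretation.
D) Wrong — μ is fixed; the randomness lives in the interval, not in μ.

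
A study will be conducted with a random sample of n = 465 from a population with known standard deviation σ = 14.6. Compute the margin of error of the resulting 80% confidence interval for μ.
Margin of error = 0.87

Margin of error = z* · σ/√n
= 1.282 · 14.6/√465
= 1.282 · 14.6/21.5639
= 0.87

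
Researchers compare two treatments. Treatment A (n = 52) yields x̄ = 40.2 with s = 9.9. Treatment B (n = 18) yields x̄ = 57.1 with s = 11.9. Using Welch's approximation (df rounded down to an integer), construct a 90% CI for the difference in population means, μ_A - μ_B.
(-22.23, -11.57)

Difference: x̄₁ - x̄₂ = -16.90
SE = √(s₁²/n₁ + s₂²/n₂) = √(9.9²/52 + 11.9²/18) = 3.1228
df = 25.63 → 25 (Welch–Satterthwaite, rounded down)
t* = 1.708

CI: -16.90 ± 1.708 · 3.1228 = -16.90 ± 5.33 = (-22.23, -11.57)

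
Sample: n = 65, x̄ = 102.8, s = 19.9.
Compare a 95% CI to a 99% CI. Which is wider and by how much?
99% CI is wider by 3.25

df = 64
95% CI: t* = 1.998, (97.87, 107.73), width = 2 · t* · s/√n = 9.86
99% CI: t* = 2.655, (96.25, 109.35), width = 2 · t* · s/√n = 13.11

The 99% CI is wider by 13.11 - 9.86 = 3.25.
Higher confidence requires a wider interval.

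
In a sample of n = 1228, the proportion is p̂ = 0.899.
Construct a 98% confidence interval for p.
(0.879, 0.919)

Proportion CI:
SE = √(p̂(1-p̂)/n) = √(0.899 · 0.101 / 1228) = 0.00860

z* = 2.326
Margin = z* · SE = 2.326 · 0.00860 = 0.0200

CI: 0.899 ± 0.0200 = (0.879, 0.919)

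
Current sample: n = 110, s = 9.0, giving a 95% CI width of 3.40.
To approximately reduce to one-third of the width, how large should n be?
n ≈ 990

CI width ∝ 1/√n
To reduce width by factor 3, need √n to grow by 3 → need 3² = 9 times as many samples.

Current: n = 110, width = 3.40
New: n = 990, width ≈ 1.12

Width reduced by factor of 3.40/1.12 = 3.04.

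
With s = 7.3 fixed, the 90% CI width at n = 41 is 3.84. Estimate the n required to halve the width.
n ≈ 164

CI width ∝ 1/√n
To reduce width by factor 2, need √n to grow by 2 → need 2² = 4 times as many samples.

Current: n = 41, width = 3.84
New: n = 164, width ≈ 1.89

Width reduced by factor of 3.84/1.89 = 2.03.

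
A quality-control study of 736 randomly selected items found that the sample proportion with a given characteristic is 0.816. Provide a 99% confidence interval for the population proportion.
(0.779, 0.853)

Proportion CI:
SE = √(p̂(1-p̂)/n) = √(0.816 · 0.184 / 736) = 0.01428

z* = 2.576
Margin = z* · SE = 2.576 · 0.01428 = 0.0368

CI: 0.816 ± 0.0368 = (0.779, 0.853)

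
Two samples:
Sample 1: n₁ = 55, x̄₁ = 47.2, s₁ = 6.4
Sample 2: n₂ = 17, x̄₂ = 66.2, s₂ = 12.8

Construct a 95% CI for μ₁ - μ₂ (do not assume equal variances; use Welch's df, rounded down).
(-25.77, -12.23)

Difference: x̄₁ - x̄₂ = -19.00
SE = √(s₁²/n₁ + s₂²/n₂) = √(6.4²/55 + 12.8²/17) = 3.2222
df = 18.54 → 18 (Welch–Satterthwaite, rounded down)
t* = 2.101

CI: -19.00 ± 2.101 · 3.2222 = -19.00 ± 6.77 = (-25.77, -12.23)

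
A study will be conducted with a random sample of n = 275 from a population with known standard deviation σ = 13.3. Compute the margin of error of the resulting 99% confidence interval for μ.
Margin of error = 2.07

Margin of error = z* · σ/√n
= 2.576 · 13.3/√275
= 2.576 · 13.3/16.5831
= 2.07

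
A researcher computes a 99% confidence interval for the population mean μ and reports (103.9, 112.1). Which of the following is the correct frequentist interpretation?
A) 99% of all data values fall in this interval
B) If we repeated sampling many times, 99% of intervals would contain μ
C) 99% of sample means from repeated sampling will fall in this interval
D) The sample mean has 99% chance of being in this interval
B

A) Wrong — a CI is about the parameter μ, not individual data values.
B) Correct — this is the frequentist long-run coverage interpretation.
C) Wrong — coverage applies to intervals containing μ, not to future x̄ values.
D) Wrong — x̄ is observed and sits in the interval by construction.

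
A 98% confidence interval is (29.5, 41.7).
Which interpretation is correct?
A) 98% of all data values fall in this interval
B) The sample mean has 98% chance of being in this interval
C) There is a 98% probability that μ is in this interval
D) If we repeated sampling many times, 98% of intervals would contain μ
D

A) Wrong — a CI is about the parameter μ, not individual data values.
B) Wrong — x̄ is observed and sits in the interval by construction.
C) Wrong — μ is fixed; the randomness lives in the interval, not in μ.
D) Correct — this is the frequentist long-run coverage interpretation.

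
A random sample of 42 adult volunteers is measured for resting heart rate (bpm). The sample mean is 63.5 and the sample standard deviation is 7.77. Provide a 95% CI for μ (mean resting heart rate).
(61.08, 65.92)

t-interval (σ unknown):
df = n - 1 = 41
t* = 2.020 for 95% confidence

Margin of error = t* · s/√n = 2.020 · 7.77/√42 = 2.42

CI: (61.08, 65.92)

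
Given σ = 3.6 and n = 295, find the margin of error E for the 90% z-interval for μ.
Margin of error = 0.34

Margin of error = z* · σ/√n
= 1.645 · 3.6/√295
= 1.645 · 3.6/17.1756
= 0.34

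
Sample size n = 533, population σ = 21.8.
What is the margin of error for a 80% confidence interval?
Margin of error = 1.21

Margin of error = z* · σ/√n
= 1.282 · 21.8/√533
= 1.282 · 21.8/23.0868
= 1.21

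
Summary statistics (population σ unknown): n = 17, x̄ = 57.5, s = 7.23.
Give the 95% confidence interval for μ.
(53.78, 61.22)

t-interval (σ unknown):
df = n - 1 = 16
t* = 2.120 for 95% confidence

Margin of error = t* · s/√n = 2.120 · 7.23/√17 = 3.72

CI: (53.78, 61.22)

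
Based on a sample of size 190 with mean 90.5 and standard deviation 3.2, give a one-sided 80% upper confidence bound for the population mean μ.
μ ≤ 90.70

Upper bound (one-sided):
t* = 0.844 (one-sided for 80%)
Upper bound = x̄ + t* · s/√n = 90.5 + 0.844 · 3.2/√190 = 90.70

We are 80% confident that μ ≤ 90.70.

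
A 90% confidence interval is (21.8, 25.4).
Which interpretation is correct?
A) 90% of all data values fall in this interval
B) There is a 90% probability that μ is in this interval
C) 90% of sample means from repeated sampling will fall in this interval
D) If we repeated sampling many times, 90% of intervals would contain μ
D

A) Wrong — a CI is about the parameter μ, not individual data values.
B) Wrong — μ is fixed; the randomness lives in the interval, not in μ.
C) Wrong — coverage applies to intervals containing μ, not to future x̄ values.
D) Correct — this is the frequentist long-run coverage interpretation.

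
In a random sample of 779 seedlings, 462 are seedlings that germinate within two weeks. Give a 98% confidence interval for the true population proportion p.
(0.552, 0.634)

Proportion CI:
p̂ = 462/779 = 0.59307
SE = √(p̂(1-p̂)/n) = √(0.59307 · 0.40693 / 779) = 0.01760

z* = 2.326
Margin = z* · SE = 2.326 · 0.01760 = 0.0409

CI: 0.59307 ± 0.0409 = (0.552, 0.634)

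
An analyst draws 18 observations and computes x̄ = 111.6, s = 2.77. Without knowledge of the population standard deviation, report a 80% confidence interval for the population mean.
(110.73, 112.47)

t-interval (σ unknown):
df = n - 1 = 17
t* = 1.333 for 80% confidence

Margin of error = t* · s/√n = 1.333 · 2.77/√18 = 0.87

CI: (110.73, 112.47)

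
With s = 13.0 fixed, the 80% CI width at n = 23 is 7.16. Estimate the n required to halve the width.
n ≈ 92

CI width ∝ 1/√n
To reduce width by factor 2, need √n to grow by 2 → need 2² = 4 times as many samples.

Current: n = 23, width = 7.16
New: n = 92, width ≈ 3.50

Width reduced by factor of 7.16/3.50 = 2.05.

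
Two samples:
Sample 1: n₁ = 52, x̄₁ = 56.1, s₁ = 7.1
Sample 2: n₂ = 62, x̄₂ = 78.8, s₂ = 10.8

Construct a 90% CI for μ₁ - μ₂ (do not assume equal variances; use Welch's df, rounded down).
(-25.50, -19.90)

Difference: x̄₁ - x̄₂ = -22.70
SE = √(s₁²/n₁ + s₂²/n₂) = √(7.1²/52 + 10.8²/62) = 1.6884
df = 106.30 → 106 (Welch–Satterthwaite, rounded down)
t* = 1.659

CI: -22.70 ± 1.659 · 1.6884 = -22.70 ± 2.80 = (-25.50, -19.90)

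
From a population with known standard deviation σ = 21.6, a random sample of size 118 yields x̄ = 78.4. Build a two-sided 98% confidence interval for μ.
(73.77, 83.03)

z-interval (σ known):
z* = 2.326 for 98% confidence

Margin of error = z* · σ/√n = 2.326 · 21.6/√118 = 4.63

CI: (78.4 - 4.63, 78.4 + 4.63) = (73.77, 83.03)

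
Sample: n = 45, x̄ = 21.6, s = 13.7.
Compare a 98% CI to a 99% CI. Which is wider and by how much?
99% CI is wider by 1.14

df = 44
98% CI: t* = 2.414, (16.67, 26.53), width = 2 · t* · s/√n = 9.86
99% CI: t* = 2.692, (16.10, 27.10), width = 2 · t* · s/√n = 11.00

The 99% CI is wider by 11.00 - 9.86 = 1.14.
Higher confidence requires a wider interval.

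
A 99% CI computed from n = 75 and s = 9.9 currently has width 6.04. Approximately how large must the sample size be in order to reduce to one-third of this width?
n ≈ 675

CI width ∝ 1/√n
To reduce width by factor 3, need √n to grow by 3 → need 3² = 9 times as many samples.

Current: n = 75, width = 6.04
New: n = 675, width ≈ 1.97

Width reduced by factor of 6.04/1.97 = 3.07.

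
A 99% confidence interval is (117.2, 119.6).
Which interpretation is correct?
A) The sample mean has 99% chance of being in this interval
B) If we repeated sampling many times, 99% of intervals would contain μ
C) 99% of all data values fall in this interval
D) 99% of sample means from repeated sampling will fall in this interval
B

A) Wrong — x̄ is observed and sits in the interval by construction.
B) Correct — this is the frequentist long-run coverage interpretation.
C) Wrong — a CI is about the parameter μ, not individual data values.
D) Wrong — coverage applies to intervals containing μ, not to future x̄ values.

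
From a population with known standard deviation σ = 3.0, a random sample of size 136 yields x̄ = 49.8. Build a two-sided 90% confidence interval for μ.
(49.38, 50.22)

z-interval (σ known):
z* = 1.645 for 90% confidence

Margin of error = z* · σ/√n = 1.645 · 3.0/√136 = 0.42

CI: (49.8 - 0.42, 49.8 + 0.42) = (49.38, 50.22)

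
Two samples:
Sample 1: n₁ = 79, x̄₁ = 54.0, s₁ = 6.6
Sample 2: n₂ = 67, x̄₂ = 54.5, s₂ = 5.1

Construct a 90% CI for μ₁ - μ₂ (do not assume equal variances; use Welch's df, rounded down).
(-2.11, 1.11)

Difference: x̄₁ - x̄₂ = -0.50
SE = √(s₁²/n₁ + s₂²/n₂) = √(6.6²/79 + 5.1²/67) = 0.9693
df = 142.83 → 142 (Welch–Satterthwaite, rounded down)
t* = 1.656

CI: -0.50 ± 1.656 · 0.9693 = -0.50 ± 1.61 = (-2.11, 1.11)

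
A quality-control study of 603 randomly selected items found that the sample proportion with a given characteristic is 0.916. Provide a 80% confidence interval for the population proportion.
(0.902, 0.930)

Proportion CI:
SE = √(p̂(1-p̂)/n) = √(0.916 · 0.084 / 603) = 0.01130

z* = 1.282
Margin = z* · SE = 1.282 · 0.01130 = 0.0145

CI: 0.916 ± 0.0145 = (0.902, 0.930)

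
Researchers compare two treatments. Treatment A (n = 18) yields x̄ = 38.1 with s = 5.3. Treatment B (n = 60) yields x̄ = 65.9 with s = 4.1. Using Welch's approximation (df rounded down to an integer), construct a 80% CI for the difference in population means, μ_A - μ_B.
(-29.59, -26.01)

Difference: x̄₁ - x̄₂ = -27.80
SE = √(s₁²/n₁ + s₂²/n₂) = √(5.3²/18 + 4.1²/60) = 1.3567
df = 23.43 → 23 (Welch–Satterthwaite, rounded down)
t* = 1.319

CI: -27.80 ± 1.319 · 1.3567 = -27.80 ± 1.79 = (-29.59, -26.01)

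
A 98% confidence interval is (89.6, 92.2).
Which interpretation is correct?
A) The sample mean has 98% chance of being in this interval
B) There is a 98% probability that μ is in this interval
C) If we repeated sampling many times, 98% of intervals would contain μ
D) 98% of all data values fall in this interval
C

A) Wrong — x̄ is observed and sits in the interval by construction.
B) Wrong — μ is fixed; the randomness lives in the interval, not in μ.
C) Correct — this is the frequentist long-run coverage interpretation.
D) Wrong — a CI is about the parameter μ, not individual data values.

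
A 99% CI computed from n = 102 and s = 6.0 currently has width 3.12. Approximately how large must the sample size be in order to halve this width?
n ≈ 408

CI width ∝ 1/√n
To reduce width by factor 2, need √n to grow by 2 → need 2² = 4 times as many samples.

Current: n = 102, width = 3.12
New: n = 408, width ≈ 1.54

Width reduced by factor of 3.12/1.54 = 2.03.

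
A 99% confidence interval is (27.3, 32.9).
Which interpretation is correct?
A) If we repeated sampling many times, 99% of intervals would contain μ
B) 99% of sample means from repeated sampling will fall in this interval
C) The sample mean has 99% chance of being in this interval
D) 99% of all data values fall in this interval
A

A) Correct — this is the frequentist long-run coverage interpretation.
B) Wrong — coverage applies to intervals containing μ, not to future x̄ values.
C) Wrong — x̄ is observed and sits in the interval by construction.
D) Wrong — a CI is about the parameter μ, not individual data values.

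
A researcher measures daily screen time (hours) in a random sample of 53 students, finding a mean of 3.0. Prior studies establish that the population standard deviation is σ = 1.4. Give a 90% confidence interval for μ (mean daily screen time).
(2.68, 3.32)

z-interval (σ known):
z* = 1.645 for 90% confidence

Margin of error = z* · σ/√n = 1.645 · 1.4/√53 = 0.32

CI: (3.0 - 0.32, 3.0 + 0.32) = (2.68, 3.32)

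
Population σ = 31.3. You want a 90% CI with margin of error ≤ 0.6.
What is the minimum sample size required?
n ≥ 7365

For margin E ≤ 0.6:
n ≥ (z* · σ / E)²
n ≥ (1.645 · 31.3 / 0.6)²
n ≥ 7364.07

Minimum n = 7365 (rounding up)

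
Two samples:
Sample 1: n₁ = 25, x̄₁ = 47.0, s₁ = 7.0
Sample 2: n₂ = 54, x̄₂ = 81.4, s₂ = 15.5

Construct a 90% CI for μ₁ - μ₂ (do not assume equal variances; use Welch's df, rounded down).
(-38.62, -30.18)

Difference: x̄₁ - x̄₂ = -34.40
SE = √(s₁²/n₁ + s₂²/n₂) = √(7.0²/25 + 15.5²/54) = 2.5316
df = 76.99 → 76 (Welch–Satterthwaite, rounded down)
t* = 1.665

CI: -34.40 ± 1.665 · 2.5316 = -34.40 ± 4.22 = (-38.62, -30.18)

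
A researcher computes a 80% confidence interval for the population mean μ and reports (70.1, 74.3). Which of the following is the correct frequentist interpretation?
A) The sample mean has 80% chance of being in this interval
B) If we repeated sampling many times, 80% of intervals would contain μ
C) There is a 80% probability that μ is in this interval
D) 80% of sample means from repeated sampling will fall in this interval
B

A) Wrong — x̄ is observed and sits in the interval by construction.
B) Correct — this is the frequentist long-run coverage interpretation.
C) Wrong — μ is fixed; the randomness lives in the interval, not in μ.
D) Wrong — coverage applies to intervals containing μ, not to future x̄ values.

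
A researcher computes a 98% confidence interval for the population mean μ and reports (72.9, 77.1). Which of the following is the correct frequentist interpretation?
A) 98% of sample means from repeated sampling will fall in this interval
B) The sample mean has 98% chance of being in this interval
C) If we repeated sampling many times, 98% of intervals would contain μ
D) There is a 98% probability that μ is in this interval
C

A) Wrong — coverage applies to intervals containing μ, not to future x̄ values.
B) Wrong — x̄ is observed and sits in the interval by construction.
C) Correct — this is the frequentist long-run coverage interpretation.
D) Wrong — μ is fixed; the randomness lives in the interval, not in μ.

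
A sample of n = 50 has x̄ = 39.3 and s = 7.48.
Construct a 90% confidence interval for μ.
(37.53, 41.07)

t-interval (σ unknown):
df = n - 1 = 49
t* = 1.677 for 90% confidence

Margin of error = t* · s/√n = 1.677 · 7.48/√50 = 1.77

CI: (37.53, 41.07)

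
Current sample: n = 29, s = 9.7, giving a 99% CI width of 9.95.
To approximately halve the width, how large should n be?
n ≈ 116

CI width ∝ 1/√n
To reduce width by factor 2, need √n to grow by 2 → need 2² = 4 times as many samples.

Current: n = 29, width = 9.95
New: n = 116, width ≈ 4.72

Width reduced by factor of 9.95/4.72 = 2.11.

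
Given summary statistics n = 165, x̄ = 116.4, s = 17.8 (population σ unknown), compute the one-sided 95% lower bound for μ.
μ ≥ 114.11

Lower bound (one-sided):
t* = 1.654 (one-sided for 95%)
Lower bound = x̄ - t* · s/√n = 116.4 - 1.654 · 17.8/√165 = 114.11

We are 95% confident that μ ≥ 114.11.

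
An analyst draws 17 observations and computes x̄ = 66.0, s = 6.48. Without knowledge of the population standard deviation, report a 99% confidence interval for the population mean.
(61.41, 70.59)

t-interval (σ unknown):
df = n - 1 = 16
t* = 2.921 for 99% confidence

Margin of error = t* · s/√n = 2.921 · 6.48/√17 = 4.59

CI: (61.41, 70.59)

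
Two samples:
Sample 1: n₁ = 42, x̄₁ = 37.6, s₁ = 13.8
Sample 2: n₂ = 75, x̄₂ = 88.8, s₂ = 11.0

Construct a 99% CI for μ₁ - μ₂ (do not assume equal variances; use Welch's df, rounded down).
(-57.77, -44.63)

Difference: x̄₁ - x̄₂ = -51.20
SE = √(s₁²/n₁ + s₂²/n₂) = √(13.8²/42 + 11.0²/75) = 2.4794
df = 70.43 → 70 (Welch–Satterthwaite, rounded down)
t* = 2.648

CI: -51.20 ± 2.648 · 2.4794 = -51.20 ± 6.57 = (-57.77, -44.63)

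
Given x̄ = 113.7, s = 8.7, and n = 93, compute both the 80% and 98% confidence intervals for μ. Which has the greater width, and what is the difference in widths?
98% CI is wider by 1.94

df = 92
80% CI: t* = 1.291, (112.54, 114.86), width = 2 · t* · s/√n = 2.33
98% CI: t* = 2.368, (111.56, 115.84), width = 2 · t* · s/√n = 4.27

The 98% CI is wider by 4.27 - 2.33 = 1.94.
Higher confidence requires a wider interval.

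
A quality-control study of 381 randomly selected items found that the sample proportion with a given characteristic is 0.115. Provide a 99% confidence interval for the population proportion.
(0.073, 0.157)

Proportion CI:
SE = √(p̂(1-p̂)/n) = √(0.115 · 0.885 / 381) = 0.01634

z* = 2.576
Margin = z* · SE = 2.576 · 0.01634 = 0.0421

CI: 0.115 ± 0.0421 = (0.073, 0.157)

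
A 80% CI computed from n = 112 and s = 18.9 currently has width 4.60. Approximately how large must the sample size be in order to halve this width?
n ≈ 448

CI width ∝ 1/√n
To reduce width by factor 2, need √n to grow by 2 → need 2² = 4 times as many samples.

Current: n = 112, width = 4.60
New: n = 448, width ≈ 2.29

Width reduced by factor of 4.60/2.29 = 2.01.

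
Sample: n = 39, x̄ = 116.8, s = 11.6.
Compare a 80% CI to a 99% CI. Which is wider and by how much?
99% CI is wider by 5.24

df = 38
80% CI: t* = 1.304, (114.38, 119.22), width = 2 · t* · s/√n = 4.84
99% CI: t* = 2.712, (111.76, 121.84), width = 2 · t* · s/√n = 10.08

The 99% CI is wider by 10.08 - 4.84 = 5.24.
Higher confidence requires a wider interval.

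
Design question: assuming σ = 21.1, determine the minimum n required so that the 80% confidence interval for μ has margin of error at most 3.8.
n ≥ 51

For margin E ≤ 3.8:
n ≥ (z* · σ / E)²
n ≥ (1.282 · 21.1 / 3.8)²
n ≥ 50.67

Minimum n = 51 (rounding up)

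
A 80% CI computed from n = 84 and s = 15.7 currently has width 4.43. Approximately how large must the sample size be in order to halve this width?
n ≈ 336

CI width ∝ 1/√n
To reduce width by factor 2, need √n to grow by 2 → need 2² = 4 times as many samples.

Current: n = 84, width = 4.43
New: n = 336, width ≈ 2.20

Width reduced by factor of 4.43/2.20 = 2.01.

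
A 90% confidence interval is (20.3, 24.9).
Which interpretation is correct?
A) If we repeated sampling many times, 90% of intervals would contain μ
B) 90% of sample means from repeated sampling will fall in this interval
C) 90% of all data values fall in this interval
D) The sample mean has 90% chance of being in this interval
A

A) Correct — this is the frequentist long-run coverage interpretation.
B) Wrong — coverage applies to intervals containing μ, not to future x̄ values.
C) Wrong — a CI is about the parameter μ, not individual data values.
D) Wrong — x̄ is observed and sits in the interval by construction.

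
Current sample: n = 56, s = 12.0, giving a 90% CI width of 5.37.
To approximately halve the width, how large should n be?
n ≈ 224

CI width ∝ 1/√n
To reduce width by factor 2, need √n to grow by 2 → need 2² = 4 times as many samples.

Current: n = 56, width = 5.37
New: n = 224, width ≈ 2.65

Width reduced by factor of 5.37/2.65 = 2.03.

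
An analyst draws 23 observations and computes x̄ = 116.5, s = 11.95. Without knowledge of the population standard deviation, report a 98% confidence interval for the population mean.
(110.25, 122.75)

t-interval (σ unknown):
df = n - 1 = 22
t* = 2.508 for 98% confidence

Margin of error = t* · s/√n = 2.508 · 11.95/√23 = 6.25

CI: (110.25, 122.75)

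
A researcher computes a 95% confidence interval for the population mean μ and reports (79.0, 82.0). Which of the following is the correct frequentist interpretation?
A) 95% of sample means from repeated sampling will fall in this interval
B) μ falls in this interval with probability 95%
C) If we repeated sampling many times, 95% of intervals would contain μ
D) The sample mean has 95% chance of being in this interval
C

A) Wrong — coverage applies to intervals containing μ, not to future x̄ values.
B) Wrong — μ is fixed; the randomness lives in the interval, not in μ.
C) Correct — this is the frequentist long-run coverage interpretation.
D) Wrong — x̄ is observed and sits in the interval by construction.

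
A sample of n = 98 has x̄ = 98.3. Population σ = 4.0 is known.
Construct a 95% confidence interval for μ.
(97.51, 99.09)

z-interval (σ known):
z* = 1.960 for 95% confidence

Margin of error = z* · σ/√n = 1.960 · 4.0/√98 = 0.79

CI: (98.3 - 0.79, 98.3 + 0.79) = (97.51, 99.09)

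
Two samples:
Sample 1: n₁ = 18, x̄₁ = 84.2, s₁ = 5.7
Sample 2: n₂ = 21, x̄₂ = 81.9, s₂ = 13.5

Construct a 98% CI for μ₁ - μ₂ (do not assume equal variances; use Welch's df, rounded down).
(-5.71, 10.31)

Difference: x̄₁ - x̄₂ = 2.30
SE = √(s₁²/n₁ + s₂²/n₂) = √(5.7²/18 + 13.5²/21) = 3.2378
df = 27.77 → 27 (Welch–Satterthwaite, rounded down)
t* = 2.473

CI: 2.30 ± 2.473 · 3.2378 = 2.30 ± 8.01 = (-5.71, 10.31)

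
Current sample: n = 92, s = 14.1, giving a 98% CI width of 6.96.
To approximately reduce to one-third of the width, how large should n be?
n ≈ 828

CI width ∝ 1/√n
To reduce width by factor 3, need √n to grow by 3 → need 3² = 9 times as many samples.

Current: n = 92, width = 6.96
New: n = 828, width ≈ 2.28

Width reduced by factor of 6.96/2.28 = 3.05.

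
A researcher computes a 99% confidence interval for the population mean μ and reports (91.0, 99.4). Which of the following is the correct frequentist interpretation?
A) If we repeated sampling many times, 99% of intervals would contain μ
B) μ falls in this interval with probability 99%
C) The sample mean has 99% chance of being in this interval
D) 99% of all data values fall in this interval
A

A) Correct — this is the frequentist long-run coverage interpretation.
B) Wrong — μ is fixed; the randomness lives in the interval, not in μ.
C) Wrong — x̄ is observed and sits in the interval by construction.
D) Wrong — a CI is about the parameter μ, not individual data values.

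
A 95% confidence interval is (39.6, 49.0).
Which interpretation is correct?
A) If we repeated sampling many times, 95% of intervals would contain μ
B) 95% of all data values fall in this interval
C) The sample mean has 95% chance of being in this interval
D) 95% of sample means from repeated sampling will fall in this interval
A

A) Correct — this is the frequentist long-run coverage interpretation.
B) Wrong — a CI is about the parameter μ, not individual data values.
C) Wrong — x̄ is observed and sits in the interval by construction.
D) Wrong — coverage applies to intervals containing μ, not to future x̄ values.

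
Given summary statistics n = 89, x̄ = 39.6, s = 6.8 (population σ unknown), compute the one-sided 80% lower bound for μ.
μ ≥ 38.99

Lower bound (one-sided):
t* = 0.846 (one-sided for 80%)
Lower bound = x̄ - t* · s/√n = 39.6 - 0.846 · 6.8/√89 = 38.99

We are 80% confident that μ ≥ 38.99.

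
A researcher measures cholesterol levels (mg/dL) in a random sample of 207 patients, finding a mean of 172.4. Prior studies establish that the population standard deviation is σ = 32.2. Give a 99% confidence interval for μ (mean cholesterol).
(166.63, 178.17)

z-interval (σ known):
z* = 2.576 for 99% confidence

Margin of error = z* · σ/√n = 2.576 · 32.2/√207 = 5.77

CI: (172.4 - 5.77, 172.4 + 5.77) = (166.63, 178.17)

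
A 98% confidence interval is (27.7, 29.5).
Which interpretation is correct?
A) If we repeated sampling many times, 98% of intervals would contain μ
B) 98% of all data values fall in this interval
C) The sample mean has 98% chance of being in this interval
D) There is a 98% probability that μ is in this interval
A

A) Correct — this is the frequentist long-run coverage interpretation.
B) Wrong — a CI is about the parameter μ, not individual data values.
C) Wrong — x̄ is observed and sits in the interval by construction.
D) Wrong — μ is fixed; the randomness lives in the interval, not in μ.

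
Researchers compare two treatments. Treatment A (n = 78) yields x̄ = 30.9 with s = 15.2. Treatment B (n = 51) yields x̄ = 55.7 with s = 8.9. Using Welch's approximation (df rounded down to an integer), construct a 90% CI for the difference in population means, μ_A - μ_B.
(-28.32, -21.28)

Difference: x̄₁ - x̄₂ = -24.80
SE = √(s₁²/n₁ + s₂²/n₂) = √(15.2²/78 + 8.9²/51) = 2.1249
df = 125.70 → 125 (Welch–Satterthwaite, rounded down)
t* = 1.657

CI: -24.80 ± 1.657 · 2.1249 = -24.80 ± 3.52 = (-28.32, -21.28)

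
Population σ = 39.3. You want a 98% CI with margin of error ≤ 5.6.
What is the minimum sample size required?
n ≥ 267

For margin E ≤ 5.6:
n ≥ (z* · σ / E)²
n ≥ (2.326 · 39.3 / 5.6)²
n ≥ 266.46

Minimum n = 267 (rounding up)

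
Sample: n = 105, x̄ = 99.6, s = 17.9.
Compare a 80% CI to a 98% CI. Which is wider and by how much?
98% CI is wider by 3.75

df = 104
80% CI: t* = 1.290, (97.35, 101.85), width = 2 · t* · s/√n = 4.51
98% CI: t* = 2.363, (95.47, 103.73), width = 2 · t* · s/√n = 8.26

The 98% CI is wider by 8.26 - 4.51 = 3.75.
Higher confidence requires a wider interval.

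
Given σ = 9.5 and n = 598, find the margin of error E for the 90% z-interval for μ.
Margin of error = 0.64

Margin of error = z* · σ/√n
= 1.645 · 9.5/√598
= 1.645 · 9.5/24.4540
= 0.64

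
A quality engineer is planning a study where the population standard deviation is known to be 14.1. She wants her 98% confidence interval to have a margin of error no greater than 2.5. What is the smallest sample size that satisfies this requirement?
n ≥ 173

For margin E ≤ 2.5:
n ≥ (z* · σ / E)²
n ≥ (2.326 · 14.1 / 2.5)²
n ≥ 172.10

Minimum n = 173 (rounding up)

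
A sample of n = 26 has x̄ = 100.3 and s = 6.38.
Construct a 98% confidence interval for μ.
(97.19, 103.41)

t-interval (σ unknown):
df = n - 1 = 25
t* = 2.485 for 98% confidence

Margin of error = t* · s/√n = 2.485 · 6.38/√26 = 3.11

CI: (97.19, 103.41)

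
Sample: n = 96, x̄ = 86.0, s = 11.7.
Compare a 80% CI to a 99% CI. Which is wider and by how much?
99% CI is wider by 3.20

df = 95
80% CI: t* = 1.291, (84.46, 87.54), width = 2 · t* · s/√n = 3.08
99% CI: t* = 2.629, (82.86, 89.14), width = 2 · t* · s/√n = 6.28

The 99% CI is wider by 6.28 - 3.08 = 3.20.
Higher confidence requires a wider interval.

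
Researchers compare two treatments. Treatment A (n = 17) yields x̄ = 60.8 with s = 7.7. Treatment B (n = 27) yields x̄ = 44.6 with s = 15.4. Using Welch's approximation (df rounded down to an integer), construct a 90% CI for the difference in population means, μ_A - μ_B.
(10.30, 22.10)

Difference: x̄₁ - x̄₂ = 16.20
SE = √(s₁²/n₁ + s₂²/n₂) = √(7.7²/17 + 15.4²/27) = 3.5030
df = 40.40 → 40 (Welch–Satterthwaite, rounded down)
t* = 1.684

CI: 16.20 ± 1.684 · 3.5030 = 16.20 ± 5.90 = (10.30, 22.10)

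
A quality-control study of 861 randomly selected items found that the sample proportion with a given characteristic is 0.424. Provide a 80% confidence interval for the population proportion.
(0.402, 0.446)

Proportion CI:
SE = √(p̂(1-p̂)/n) = √(0.424 · 0.576 / 861) = 0.01684

z* = 1.282
Margin = z* · SE = 1.282 · 0.01684 = 0.0216

CI: 0.424 ± 0.0216 = (0.402, 0.446)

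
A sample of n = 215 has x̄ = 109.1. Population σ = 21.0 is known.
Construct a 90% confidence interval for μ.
(106.74, 111.46)

z-interval (σ known):
z* = 1.645 for 90% confidence

Margin of error = z* · σ/√n = 1.645 · 21.0/√215 = 2.36

CI: (109.1 - 2.36, 109.1 + 2.36) = (106.74, 111.46)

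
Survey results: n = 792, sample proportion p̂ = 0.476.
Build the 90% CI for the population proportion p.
(0.447, 0.505)

Proportion CI:
SE = √(p̂(1-p̂)/n) = √(0.476 · 0.524 / 792) = 0.01775

z* = 1.645
Margin = z* · SE = 1.645 · 0.01775 = 0.0292

CI: 0.476 ± 0.0292 = (0.447, 0.505)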